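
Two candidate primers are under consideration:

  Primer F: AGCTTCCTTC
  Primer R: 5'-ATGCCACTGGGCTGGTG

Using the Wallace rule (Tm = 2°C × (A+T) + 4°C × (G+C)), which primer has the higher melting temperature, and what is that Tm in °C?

Primer R, 56°C

Primer F: A+T=5, G+C=5 → Tm = 2(5)+4(5) = 30°C
Primer R: A+T=6, G+C=11 → Tm = 2(6)+4(11) = 56°C
30°C vs 56°C → primer R is higher.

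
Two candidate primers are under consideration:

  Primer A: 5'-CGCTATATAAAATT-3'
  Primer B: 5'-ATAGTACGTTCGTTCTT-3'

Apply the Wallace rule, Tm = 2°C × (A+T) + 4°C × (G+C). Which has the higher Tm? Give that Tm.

Primer A: A+T=11, G+C=3 → Tm = 2(11)+4(3) = 34°C
Primer B: A+T=11, G+C=6 → Tm = 2(11)+4(6) = 46°C
34°C vs 46°C → primer B is higher.

Primer B, 46°C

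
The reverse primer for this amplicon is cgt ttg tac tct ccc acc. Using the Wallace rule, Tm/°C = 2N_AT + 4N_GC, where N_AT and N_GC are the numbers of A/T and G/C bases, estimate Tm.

Base counts: C=8, G=2, A=2, T=6
A+T = 8, G+C = 10
Tm = 4·10 + 2·8 = 40 + 16 = 56°C

56°C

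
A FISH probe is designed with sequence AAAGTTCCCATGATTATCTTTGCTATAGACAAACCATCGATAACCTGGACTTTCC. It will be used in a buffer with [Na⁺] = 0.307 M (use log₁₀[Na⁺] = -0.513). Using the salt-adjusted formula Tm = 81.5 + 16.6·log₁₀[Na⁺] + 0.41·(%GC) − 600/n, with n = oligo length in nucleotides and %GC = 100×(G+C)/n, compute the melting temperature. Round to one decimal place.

77.7°C

Length n = 55. Base counts: G=7, T=17, C=14, A=17
G+C = 21, so %GC = 21/55 × 100 = 38.182%
Salt term: 16.6 × (-0.513) = -8.516
GC term: 0.41 × 38.182 = 15.655; length term: −600/55 = −10.909
Tm = 81.5 + (-8.516) + 15.655 − 10.909 = 77.73 → 77.7°C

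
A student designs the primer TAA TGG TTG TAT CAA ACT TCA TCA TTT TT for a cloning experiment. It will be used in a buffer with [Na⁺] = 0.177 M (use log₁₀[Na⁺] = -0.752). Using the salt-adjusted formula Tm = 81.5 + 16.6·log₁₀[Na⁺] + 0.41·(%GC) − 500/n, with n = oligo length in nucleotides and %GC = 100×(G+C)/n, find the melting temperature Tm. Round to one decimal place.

61.7°C

Length n = 29. Counting bases: C=4, T=14, A=8, G=3
G+C = 7, so %GC = 7/29 × 100 = 24.138%
Salt term: 16.6 × (-0.752) = -12.483
GC term: 0.41 × 24.138 = 9.897; length term: −500/29 = −17.241
Tm = 81.5 + (-12.483) + 9.897 − 17.241 = 61.673 → 61.7°C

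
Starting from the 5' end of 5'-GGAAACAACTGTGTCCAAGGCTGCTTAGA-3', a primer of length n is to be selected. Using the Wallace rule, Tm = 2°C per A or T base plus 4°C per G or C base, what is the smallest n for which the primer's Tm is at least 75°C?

n = 25

First 24 bases: GGAAACAACTGTGTCCAAGGCTGC → Tm = 74°C (< 75°C)
First 25 bases: GGAAACAACTGTGTCCAAGGCTGCT → Tm = 76°C (≥ 75°C)
Since every base adds ≥2°C, Tm only increases with n, so the threshold is first crossed at n = 25.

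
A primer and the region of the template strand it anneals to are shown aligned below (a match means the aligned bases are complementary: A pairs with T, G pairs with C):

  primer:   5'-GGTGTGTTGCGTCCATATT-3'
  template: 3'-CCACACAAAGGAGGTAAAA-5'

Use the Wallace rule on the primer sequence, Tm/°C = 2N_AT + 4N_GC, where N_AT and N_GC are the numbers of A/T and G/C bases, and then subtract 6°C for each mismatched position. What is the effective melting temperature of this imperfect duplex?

38°C

Primer base counts: A=2, T=8, G=6, C=3 → A+T=10, G+C=9
Perfect-match Tm = 2(10) + 4(9) = 20 + 36 = 56°C
Mismatches (positions where the bases are not complementary): 3 (at positions 9, 11, 17)
Effective Tm = 56 − 3×6 = 56 − 18 = 38°C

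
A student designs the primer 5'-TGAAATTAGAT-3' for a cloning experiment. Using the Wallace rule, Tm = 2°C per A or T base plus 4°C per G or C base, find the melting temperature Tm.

26°C

A=5, G=2, T=4, C=0
A+T = 9, G+C = 2
Tm = 2×9 + 4×2 = 26°C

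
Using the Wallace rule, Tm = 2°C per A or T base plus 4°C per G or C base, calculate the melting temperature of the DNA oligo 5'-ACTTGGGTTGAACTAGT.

A=4, T=6, G=5, C=2
AT pairs contribute 10, GC pairs contribute 7.
Tm = 2(10) + 4(7) = 20 + 28 = 48°C

48°C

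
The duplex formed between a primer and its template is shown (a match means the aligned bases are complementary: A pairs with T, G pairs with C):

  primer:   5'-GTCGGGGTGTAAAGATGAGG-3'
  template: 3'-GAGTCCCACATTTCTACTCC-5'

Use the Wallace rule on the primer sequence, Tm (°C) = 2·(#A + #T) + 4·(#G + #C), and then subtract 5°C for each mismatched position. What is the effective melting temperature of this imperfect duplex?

52°C

Primer base counts: A=5, T=4, G=10, C=1 → A+T=9, G+C=11
Perfect-match Tm = 2(9) + 4(11) = 18 + 44 = 62°C
Mismatches (positions where the bases are not complementary): 2 (at positions 1, 4)
Effective Tm = 62 − 2×5 = 62 − 10 = 52°C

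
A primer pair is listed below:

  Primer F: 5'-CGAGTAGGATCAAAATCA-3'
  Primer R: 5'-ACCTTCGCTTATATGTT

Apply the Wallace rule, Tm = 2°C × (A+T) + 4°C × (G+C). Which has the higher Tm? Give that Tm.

Primer F: A+T=11, G+C=7 → Tm = 2(11)+4(7) = 50°C
Primer R: A+T=11, G+C=6 → Tm = 2(11)+4(6) = 46°C
50°C vs 46°C → primer F is higher.

Primer F, 50°C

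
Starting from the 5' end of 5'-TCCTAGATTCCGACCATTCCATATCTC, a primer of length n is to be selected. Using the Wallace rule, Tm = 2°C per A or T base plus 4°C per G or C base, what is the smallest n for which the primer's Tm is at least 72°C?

n = 25

First 24 bases: TCCTAGATTCCGACCATTCCATAT → Tm = 68°C (< 72°C)
First 25 bases: TCCTAGATTCCGACCATTCCATATC → Tm = 72°C (≥ 72°C)
Each additional base adds 2°C (A/T) or 4°C (G/C), so Tm is non-decreasing in n; n = 25 is the first length to reach 72°C.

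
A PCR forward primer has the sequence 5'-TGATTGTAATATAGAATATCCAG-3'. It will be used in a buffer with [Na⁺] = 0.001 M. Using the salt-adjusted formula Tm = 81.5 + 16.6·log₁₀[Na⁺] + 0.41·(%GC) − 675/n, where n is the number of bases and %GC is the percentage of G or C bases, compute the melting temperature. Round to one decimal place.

13.0°C

Length n = 23. T=8, A=9, C=2, G=4
G+C = 6, so %GC = 6/23 × 100 = 26.087%
Salt term: 16.6 × (-3) = -49.8
GC term: 0.41 × 26.087 = 10.696; length term: −675/23 = −29.348
Tm = 81.5 + (-49.8) + 10.696 − 29.348 = 13.048 → 13.0°C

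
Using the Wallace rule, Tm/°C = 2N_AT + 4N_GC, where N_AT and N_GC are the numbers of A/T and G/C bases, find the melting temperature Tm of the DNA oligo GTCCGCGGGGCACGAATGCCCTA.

Counting bases: C=8, T=3, A=4, G=8
So N_AT = 7 and N_GC = 16.
Tm = 2×7 + 4×16 = 78°C

78°C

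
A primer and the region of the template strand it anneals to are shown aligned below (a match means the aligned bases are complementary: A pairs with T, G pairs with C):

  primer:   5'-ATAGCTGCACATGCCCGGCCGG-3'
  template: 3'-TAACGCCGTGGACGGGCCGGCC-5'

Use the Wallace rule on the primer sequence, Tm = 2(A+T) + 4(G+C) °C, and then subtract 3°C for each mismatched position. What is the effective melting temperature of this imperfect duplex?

65°C

Primer base counts: A=4, T=3, G=7, C=8 → A+T=7, G+C=15
Perfect-match Tm = 2(7) + 4(15) = 14 + 60 = 74°C
Mismatches (positions where the bases are not complementary): 3 (at positions 3, 6, 11)
Effective Tm = 74 − 3×3 = 74 − 9 = 65°C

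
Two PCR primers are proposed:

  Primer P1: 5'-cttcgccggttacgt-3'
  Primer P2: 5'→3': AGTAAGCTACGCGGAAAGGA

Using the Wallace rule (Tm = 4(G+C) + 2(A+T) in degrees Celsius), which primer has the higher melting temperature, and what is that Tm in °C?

Primer P2, 60°C

Primer P1: A+T=6, G+C=9 → Tm = 2(6)+4(9) = 48°C
Primer P2: A+T=10, G+C=10 → Tm = 2(10)+4(10) = 60°C
48°C vs 60°C → primer P2 is higher.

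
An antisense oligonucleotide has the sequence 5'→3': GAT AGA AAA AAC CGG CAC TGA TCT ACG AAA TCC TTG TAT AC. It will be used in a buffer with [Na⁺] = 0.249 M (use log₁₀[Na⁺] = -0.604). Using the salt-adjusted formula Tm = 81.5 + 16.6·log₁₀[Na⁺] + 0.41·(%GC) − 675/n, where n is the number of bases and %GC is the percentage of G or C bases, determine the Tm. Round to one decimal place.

Length n = 41. Scanning the sequence gives A=16, C=9, T=9, G=7.
G+C = 16, so %GC = 16/41 × 100 = 39.024%
Salt term: 16.6 × (-0.604) = -10.026
GC term: 0.41 × 39.024 = 16; length term: −675/41 = −16.463
Tm = 81.5 + (-10.026) + 16 − 16.463 = 71.011 → 71.0°C

71.0°C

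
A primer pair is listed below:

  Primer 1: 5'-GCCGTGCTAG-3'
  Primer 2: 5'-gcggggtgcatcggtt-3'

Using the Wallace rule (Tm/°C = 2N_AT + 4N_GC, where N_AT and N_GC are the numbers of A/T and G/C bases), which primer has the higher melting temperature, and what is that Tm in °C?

Primer 2, 54°C

Primer 1: A+T=3, G+C=7 → Tm = 2(3)+4(7) = 34°C
Primer 2: A+T=5, G+C=11 → Tm = 2(5)+4(11) = 54°C
34°C vs 54°C → primer 2 is higher.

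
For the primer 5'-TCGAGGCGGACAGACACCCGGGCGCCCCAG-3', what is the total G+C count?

23

Base counts: G=11, C=12, A=6, T=1
G+C = 11 + 12 = 23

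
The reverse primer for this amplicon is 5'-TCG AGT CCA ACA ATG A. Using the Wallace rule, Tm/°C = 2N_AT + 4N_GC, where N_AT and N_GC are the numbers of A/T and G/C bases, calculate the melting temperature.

46°C

Scanning the sequence gives A=6, T=3, G=3, C=4.
So N_AT = 9 and N_GC = 7.
Tm = 2(9) + 4(7) = 18 + 28 = 46°C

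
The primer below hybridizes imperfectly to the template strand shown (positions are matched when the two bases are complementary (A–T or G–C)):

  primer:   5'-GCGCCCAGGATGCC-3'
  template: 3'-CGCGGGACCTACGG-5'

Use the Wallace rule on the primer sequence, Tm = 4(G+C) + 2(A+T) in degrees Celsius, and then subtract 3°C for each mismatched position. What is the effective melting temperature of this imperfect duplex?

47°C

Primer base counts: A=2, T=1, G=5, C=6 → A+T=3, G+C=11
Perfect-match Tm = 2(3) + 4(11) = 6 + 44 = 50°C
Mismatches (positions where the bases are not complementary): 1 (at position 7)
Effective Tm = 50 − 1×3 = 50 − 3 = 47°C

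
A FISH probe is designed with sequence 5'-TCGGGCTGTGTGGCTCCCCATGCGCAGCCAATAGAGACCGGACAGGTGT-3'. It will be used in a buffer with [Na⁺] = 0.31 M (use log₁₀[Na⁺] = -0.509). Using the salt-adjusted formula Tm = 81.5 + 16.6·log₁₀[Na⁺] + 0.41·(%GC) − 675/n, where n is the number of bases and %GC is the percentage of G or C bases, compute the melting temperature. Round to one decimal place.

85.2°C

Length n = 49. Counting bases: A=9, T=9, G=17, C=14
G+C = 31, so %GC = 31/49 × 100 = 63.265%
Salt term: 16.6 × (-0.509) = -8.449
GC term: 0.41 × 63.265 = 25.939; length term: −675/49 = −13.776
Tm = 81.5 + (-8.449) + 25.939 − 13.776 = 85.214 → 85.2°C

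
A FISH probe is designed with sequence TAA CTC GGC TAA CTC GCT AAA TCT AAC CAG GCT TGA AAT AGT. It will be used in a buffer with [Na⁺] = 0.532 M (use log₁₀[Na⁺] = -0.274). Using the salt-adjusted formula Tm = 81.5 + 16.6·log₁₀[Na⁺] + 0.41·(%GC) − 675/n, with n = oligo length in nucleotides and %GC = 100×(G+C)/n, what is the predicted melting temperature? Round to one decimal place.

77.5°C

Length n = 42. Scanning the sequence gives C=10, G=7, A=14, T=11.
G+C = 17, so %GC = 17/42 × 100 = 40.476%
Salt term: 16.6 × (-0.274) = -4.548
GC term: 0.41 × 40.476 = 16.595; length term: −675/42 = −16.071
Tm = 81.5 + (-4.548) + 16.595 − 16.071 = 77.476 → 77.5°C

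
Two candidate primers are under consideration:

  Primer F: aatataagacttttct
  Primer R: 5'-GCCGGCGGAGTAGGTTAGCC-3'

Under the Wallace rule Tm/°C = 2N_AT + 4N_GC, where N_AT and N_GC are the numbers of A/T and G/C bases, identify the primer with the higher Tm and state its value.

Primer F: A+T=13, G+C=3 → Tm = 2(13)+4(3) = 38°C
Primer R: A+T=6, G+C=14 → Tm = 2(6)+4(14) = 68°C
38°C vs 68°C → primer R is higher.

Primer R, 68°C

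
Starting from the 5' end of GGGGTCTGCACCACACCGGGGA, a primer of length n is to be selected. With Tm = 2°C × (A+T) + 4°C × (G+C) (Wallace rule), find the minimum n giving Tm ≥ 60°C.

First 17 bases: GGGGTCTGCACCACACC → Tm = 58°C (< 60°C)
First 18 bases: GGGGTCTGCACCACACCG → Tm = 62°C (≥ 60°C)
Since every base adds ≥2°C, Tm only increases with n, so the threshold is first crossed at n = 18.

n = 18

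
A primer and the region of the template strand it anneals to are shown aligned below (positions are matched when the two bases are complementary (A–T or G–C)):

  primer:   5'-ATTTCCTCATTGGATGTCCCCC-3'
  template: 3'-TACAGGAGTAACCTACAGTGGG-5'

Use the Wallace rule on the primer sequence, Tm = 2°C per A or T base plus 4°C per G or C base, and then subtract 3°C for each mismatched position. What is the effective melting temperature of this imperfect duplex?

60°C

Primer base counts: A=3, T=8, G=3, C=8 → A+T=11, G+C=11
Perfect-match Tm = 2(11) + 4(11) = 22 + 44 = 66°C
Mismatches (positions where the bases are not complementary): 2 (at positions 3, 19)
Effective Tm = 66 − 2×3 = 66 − 6 = 60°C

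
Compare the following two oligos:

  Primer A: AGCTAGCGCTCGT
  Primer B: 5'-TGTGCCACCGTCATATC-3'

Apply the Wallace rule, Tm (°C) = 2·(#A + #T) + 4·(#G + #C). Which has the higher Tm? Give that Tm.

Primer B, 52°C

Primer A: A+T=5, G+C=8 → Tm = 2(5)+4(8) = 42°C
Primer B: A+T=8, G+C=9 → Tm = 2(8)+4(9) = 52°C
42°C vs 52°C → primer B is higher.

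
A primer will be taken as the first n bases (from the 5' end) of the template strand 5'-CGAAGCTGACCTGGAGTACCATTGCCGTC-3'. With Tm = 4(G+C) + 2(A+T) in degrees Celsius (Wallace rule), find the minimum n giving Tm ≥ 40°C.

First 12 bases: CGAAGCTGACCT → Tm = 38°C (< 40°C)
First 13 bases: CGAAGCTGACCTG → Tm = 42°C (≥ 40°C)
Since every base adds ≥2°C, Tm only increases with n, so the threshold is first crossed at n = 13.

n = 13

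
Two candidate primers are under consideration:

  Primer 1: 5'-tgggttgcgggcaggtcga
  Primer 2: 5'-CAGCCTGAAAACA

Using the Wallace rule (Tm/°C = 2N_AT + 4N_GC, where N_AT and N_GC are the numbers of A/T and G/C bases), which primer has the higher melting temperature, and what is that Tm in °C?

Primer 1: A+T=6, G+C=13 → Tm = 2(6)+4(13) = 64°C
Primer 2: A+T=7, G+C=6 → Tm = 2(7)+4(6) = 38°C
64°C vs 38°C → primer 1 is higher.

Primer 1, 64°C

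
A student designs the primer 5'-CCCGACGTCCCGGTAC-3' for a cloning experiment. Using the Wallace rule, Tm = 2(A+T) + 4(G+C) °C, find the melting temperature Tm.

Scanning the sequence gives T=2, C=8, A=2, G=4.
A+T = 4, G+C = 12
Tm = 2(4) + 4(12) = 8 + 48 = 56°C

56°C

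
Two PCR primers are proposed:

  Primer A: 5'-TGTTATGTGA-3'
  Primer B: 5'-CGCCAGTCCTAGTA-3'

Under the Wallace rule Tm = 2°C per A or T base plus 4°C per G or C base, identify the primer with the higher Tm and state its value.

Primer A: A+T=7, G+C=3 → Tm = 2(7)+4(3) = 26°C
Primer B: A+T=6, G+C=8 → Tm = 2(6)+4(8) = 44°C
26°C vs 44°C → primer B is higher.

Primer B, 44°C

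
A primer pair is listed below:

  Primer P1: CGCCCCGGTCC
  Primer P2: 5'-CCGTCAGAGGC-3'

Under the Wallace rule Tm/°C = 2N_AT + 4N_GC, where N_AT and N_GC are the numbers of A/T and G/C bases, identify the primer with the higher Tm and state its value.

Primer P1: A+T=1, G+C=10 → Tm = 2(1)+4(10) = 42°C
Primer P2: A+T=3, G+C=8 → Tm = 2(3)+4(8) = 38°C
42°C vs 38°C → primer P1 is higher.

Primer P1, 42°C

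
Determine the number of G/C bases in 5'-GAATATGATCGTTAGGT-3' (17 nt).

6

Counting bases: T=6, C=1, A=5, G=5
Total G or C: 5 + 1 = 6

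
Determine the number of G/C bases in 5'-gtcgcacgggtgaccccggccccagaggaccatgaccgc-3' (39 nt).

29

Base counts: C=16, T=3, A=7, G=13
G+C = 13 + 16 = 29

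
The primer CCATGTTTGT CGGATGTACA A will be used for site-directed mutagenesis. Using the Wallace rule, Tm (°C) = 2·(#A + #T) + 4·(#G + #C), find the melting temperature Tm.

T=7, G=5, C=4, A=5
A+T = 12, G+C = 9
Tm = 4·9 + 2·12 = 36 + 24 = 60°C

60°C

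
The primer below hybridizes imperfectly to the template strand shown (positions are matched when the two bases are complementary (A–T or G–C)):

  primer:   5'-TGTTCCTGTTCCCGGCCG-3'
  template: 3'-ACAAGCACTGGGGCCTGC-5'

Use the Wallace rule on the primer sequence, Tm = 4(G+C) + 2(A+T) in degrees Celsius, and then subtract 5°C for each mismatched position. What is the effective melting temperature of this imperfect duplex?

40°C

Primer base counts: A=0, T=6, G=5, C=7 → A+T=6, G+C=12
Perfect-match Tm = 2(6) + 4(12) = 12 + 48 = 60°C
Mismatches (positions where the bases are not complementary): 4 (at positions 6, 9, 10, 16)
Effective Tm = 60 − 4×5 = 60 − 20 = 40°C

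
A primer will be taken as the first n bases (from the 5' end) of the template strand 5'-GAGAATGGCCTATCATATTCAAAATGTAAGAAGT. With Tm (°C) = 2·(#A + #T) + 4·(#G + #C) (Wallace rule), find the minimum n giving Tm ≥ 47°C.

n = 17

First 16 bases: GAGAATGGCCTATCAT → Tm = 46°C (< 47°C)
First 17 bases: GAGAATGGCCTATCATA → Tm = 48°C (≥ 47°C)
Each additional base adds 2°C (A/T) or 4°C (G/C), so Tm is non-decreasing in n; n = 17 is the first length to reach 47°C.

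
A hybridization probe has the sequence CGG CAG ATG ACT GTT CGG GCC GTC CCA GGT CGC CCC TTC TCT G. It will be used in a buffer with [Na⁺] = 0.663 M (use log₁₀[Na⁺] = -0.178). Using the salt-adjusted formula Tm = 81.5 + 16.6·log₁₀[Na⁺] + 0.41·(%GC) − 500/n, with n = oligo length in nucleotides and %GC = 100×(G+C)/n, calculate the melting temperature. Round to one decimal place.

Length n = 43. Scanning the sequence gives G=13, T=10, C=16, A=4.
G+C = 29, so %GC = 29/43 × 100 = 67.442%
Salt term: 16.6 × (-0.178) = -2.955
GC term: 0.41 × 67.442 = 27.651; length term: −500/43 = −11.628
Tm = 81.5 + (-2.955) + 27.651 − 11.628 = 94.568 → 94.6°C

94.6°C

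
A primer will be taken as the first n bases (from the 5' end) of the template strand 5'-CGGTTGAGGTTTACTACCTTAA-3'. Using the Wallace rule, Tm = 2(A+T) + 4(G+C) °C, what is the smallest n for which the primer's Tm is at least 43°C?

n = 15

First 14 bases: CGGTTGAGGTTTAC → Tm = 42°C (< 43°C)
First 15 bases: CGGTTGAGGTTTACT → Tm = 44°C (≥ 43°C)
Each additional base adds 2°C (A/T) or 4°C (G/C), so Tm is non-decreasing in n; n = 15 is the first length to reach 43°C.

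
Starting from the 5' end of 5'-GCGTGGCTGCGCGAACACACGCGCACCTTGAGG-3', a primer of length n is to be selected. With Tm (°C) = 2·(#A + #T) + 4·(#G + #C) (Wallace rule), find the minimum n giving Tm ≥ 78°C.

n = 23

First 22 bases: GCGTGGCTGCGCGAACACACGC → Tm = 76°C (< 78°C)
First 23 bases: GCGTGGCTGCGCGAACACACGCG → Tm = 80°C (≥ 78°C)
Since every base adds ≥2°C, Tm only increases with n, so the threshold is first crossed at n = 23.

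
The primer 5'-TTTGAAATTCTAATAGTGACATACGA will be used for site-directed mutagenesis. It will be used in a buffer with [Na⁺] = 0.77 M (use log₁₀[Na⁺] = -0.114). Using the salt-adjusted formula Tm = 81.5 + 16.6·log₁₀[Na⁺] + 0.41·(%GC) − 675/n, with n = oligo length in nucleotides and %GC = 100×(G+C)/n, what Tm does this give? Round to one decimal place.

Length n = 26. Base counts: C=3, A=10, G=4, T=9
G+C = 7, so %GC = 7/26 × 100 = 26.923%
Salt term: 16.6 × (-0.114) = -1.892
GC term: 0.41 × 26.923 = 11.038; length term: −675/26 = −25.962
Tm = 81.5 + (-1.892) + 11.038 − 25.962 = 64.684 → 64.7°C

64.7°C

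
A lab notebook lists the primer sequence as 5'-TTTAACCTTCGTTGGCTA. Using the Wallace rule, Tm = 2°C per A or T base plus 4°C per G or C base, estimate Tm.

C=4, G=3, T=8, A=3
AT pairs contribute 11, GC pairs contribute 7.
Tm = 2×11 + 4×7 = 50°C

50°C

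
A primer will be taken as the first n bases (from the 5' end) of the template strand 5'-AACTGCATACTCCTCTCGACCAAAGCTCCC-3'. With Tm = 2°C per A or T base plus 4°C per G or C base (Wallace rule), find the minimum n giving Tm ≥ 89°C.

First 29 bases: AACTGCATACTCCTCTCGACCAAAGCTCC → Tm = 88°C (< 89°C)
First 30 bases: AACTGCATACTCCTCTCGACCAAAGCTCCC → Tm = 92°C (≥ 89°C)
Since every base adds ≥2°C, Tm only increases with n, so the threshold is first crossed at n = 30.

n = 30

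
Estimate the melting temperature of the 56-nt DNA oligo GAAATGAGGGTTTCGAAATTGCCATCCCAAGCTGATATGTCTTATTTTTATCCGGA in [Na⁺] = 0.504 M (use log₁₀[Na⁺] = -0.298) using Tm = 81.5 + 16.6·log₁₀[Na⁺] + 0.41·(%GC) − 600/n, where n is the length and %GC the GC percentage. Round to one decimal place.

Length n = 56. Scanning the sequence gives G=12, A=15, C=10, T=19.
G+C = 22, so %GC = 22/56 × 100 = 39.286%
Salt term: 16.6 × (-0.298) = -4.947
GC term: 0.41 × 39.286 = 16.107; length term: −600/56 = −10.714
Tm = 81.5 + (-4.947) + 16.107 − 10.714 = 81.946 → 81.9°C

81.9°C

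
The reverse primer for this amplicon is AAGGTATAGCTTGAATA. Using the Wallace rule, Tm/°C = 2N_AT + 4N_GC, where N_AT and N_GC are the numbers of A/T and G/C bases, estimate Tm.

44°C

Scanning the sequence gives T=5, A=7, G=4, C=1.
A+T = 12, G+C = 5
Tm = 2×12 + 4×5 = 44°C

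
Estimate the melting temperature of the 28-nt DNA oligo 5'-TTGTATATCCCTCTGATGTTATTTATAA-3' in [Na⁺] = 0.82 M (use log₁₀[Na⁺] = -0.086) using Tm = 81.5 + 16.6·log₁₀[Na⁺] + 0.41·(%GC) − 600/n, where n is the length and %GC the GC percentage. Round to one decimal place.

68.9°C

Length n = 28. A=7, C=4, G=3, T=14
G+C = 7, so %GC = 7/28 × 100 = 25%
Salt term: 16.6 × (-0.086) = -1.428
GC term: 0.41 × 25 = 10.25; length term: −600/28 = −21.429
Tm = 81.5 + (-1.428) + 10.25 − 21.429 = 68.893 → 68.9°C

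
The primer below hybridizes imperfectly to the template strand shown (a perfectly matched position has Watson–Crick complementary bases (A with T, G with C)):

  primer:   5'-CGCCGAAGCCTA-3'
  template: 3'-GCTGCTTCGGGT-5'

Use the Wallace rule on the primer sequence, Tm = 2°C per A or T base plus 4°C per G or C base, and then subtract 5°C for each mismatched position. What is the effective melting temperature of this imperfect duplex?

30°C

Primer base counts: A=3, T=1, G=3, C=5 → A+T=4, G+C=8
Perfect-match Tm = 2(4) + 4(8) = 8 + 32 = 40°C
Mismatches (positions where the bases are not complementary): 2 (at positions 3, 11)
Effective Tm = 40 − 2×5 = 40 − 10 = 30°C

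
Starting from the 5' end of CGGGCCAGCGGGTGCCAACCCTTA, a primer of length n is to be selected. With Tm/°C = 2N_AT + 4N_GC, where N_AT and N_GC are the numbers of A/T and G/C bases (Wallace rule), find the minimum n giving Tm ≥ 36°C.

First 9 bases: CGGGCCAGC → Tm = 34°C (< 36°C)
First 10 bases: CGGGCCAGCG → Tm = 38°C (≥ 36°C)
Each additional base adds 2°C (A/T) or 4°C (G/C), so Tm is non-decreasing in n; n = 10 is the first length to reach 36°C.

n = 10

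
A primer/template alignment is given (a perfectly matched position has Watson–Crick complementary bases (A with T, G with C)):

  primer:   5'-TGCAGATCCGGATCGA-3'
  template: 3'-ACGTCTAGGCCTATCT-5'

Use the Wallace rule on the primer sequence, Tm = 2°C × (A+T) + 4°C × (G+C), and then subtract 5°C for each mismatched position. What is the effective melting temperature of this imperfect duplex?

Primer base counts: A=4, T=3, G=5, C=4 → A+T=7, G+C=9
Perfect-match Tm = 2(7) + 4(9) = 14 + 36 = 50°C
Mismatches (positions where the bases are not complementary): 1 (at position 14)
Effective Tm = 50 − 1×5 = 50 − 5 = 45°C

45°C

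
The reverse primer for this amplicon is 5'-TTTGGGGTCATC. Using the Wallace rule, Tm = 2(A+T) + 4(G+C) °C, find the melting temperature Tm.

A=1, C=2, G=4, T=5
So N_AT = 6 and N_GC = 6.
Tm = 4·6 + 2·6 = 24 + 12 = 36°C

36°C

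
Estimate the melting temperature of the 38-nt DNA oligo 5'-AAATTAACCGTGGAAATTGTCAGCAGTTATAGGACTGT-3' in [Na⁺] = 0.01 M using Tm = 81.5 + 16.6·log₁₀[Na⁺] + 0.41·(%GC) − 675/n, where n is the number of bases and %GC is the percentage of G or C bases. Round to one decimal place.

45.6°C

Length n = 38. Counting bases: T=11, A=13, G=9, C=5
G+C = 14, so %GC = 14/38 × 100 = 36.842%
Salt term: 16.6 × (-2) = -33.2
GC term: 0.41 × 36.842 = 15.105; length term: −675/38 = −17.763
Tm = 81.5 + (-33.2) + 15.105 − 17.763 = 45.642 → 45.6°C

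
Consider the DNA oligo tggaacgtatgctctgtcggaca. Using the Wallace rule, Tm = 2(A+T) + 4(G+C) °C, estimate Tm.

70°C

Base counts: T=6, C=5, A=5, G=7
AT pairs contribute 11, GC pairs contribute 12.
Tm = 2(11) + 4(12) = 22 + 48 = 70°C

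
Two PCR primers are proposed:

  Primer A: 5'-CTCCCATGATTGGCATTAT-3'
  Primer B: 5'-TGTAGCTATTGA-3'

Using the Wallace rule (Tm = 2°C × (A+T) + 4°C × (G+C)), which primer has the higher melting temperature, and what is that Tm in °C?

Primer A: A+T=11, G+C=8 → Tm = 2(11)+4(8) = 54°C
Primer B: A+T=8, G+C=4 → Tm = 2(8)+4(4) = 32°C
54°C vs 32°C → primer A is higher.

Primer A, 54°C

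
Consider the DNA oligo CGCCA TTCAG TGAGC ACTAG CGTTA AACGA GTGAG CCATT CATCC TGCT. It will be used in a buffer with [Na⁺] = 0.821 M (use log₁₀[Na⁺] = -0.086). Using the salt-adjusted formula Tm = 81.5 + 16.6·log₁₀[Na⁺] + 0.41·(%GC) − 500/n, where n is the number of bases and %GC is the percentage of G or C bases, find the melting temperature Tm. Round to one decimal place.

Length n = 49. Base counts: G=11, C=14, A=12, T=12
G+C = 25, so %GC = 25/49 × 100 = 51.02%
Salt term: 16.6 × (-0.086) = -1.428
GC term: 0.41 × 51.02 = 20.918; length term: −500/49 = −10.204
Tm = 81.5 + (-1.428) + 20.918 − 10.204 = 90.786 → 90.8°C

90.8°C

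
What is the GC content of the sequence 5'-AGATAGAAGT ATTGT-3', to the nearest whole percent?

Base counts: T=5, C=0, G=4, A=6
G+C = 4 + 0 = 4 out of 15 bases
%GC = 4/15 × 100 = 26.67% ≈ 27%

27%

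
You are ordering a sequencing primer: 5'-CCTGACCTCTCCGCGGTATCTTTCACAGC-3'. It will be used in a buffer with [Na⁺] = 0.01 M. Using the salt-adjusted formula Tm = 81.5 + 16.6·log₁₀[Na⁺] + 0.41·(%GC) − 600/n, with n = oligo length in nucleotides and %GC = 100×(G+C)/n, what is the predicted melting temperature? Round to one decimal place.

Length n = 29. Base counts: G=5, T=8, C=12, A=4
G+C = 17, so %GC = 17/29 × 100 = 58.621%
Salt term: 16.6 × (-2) = -33.2
GC term: 0.41 × 58.621 = 24.035; length term: −600/29 = −20.69
Tm = 81.5 + (-33.2) + 24.035 − 20.69 = 51.645 → 51.6°C

51.6°C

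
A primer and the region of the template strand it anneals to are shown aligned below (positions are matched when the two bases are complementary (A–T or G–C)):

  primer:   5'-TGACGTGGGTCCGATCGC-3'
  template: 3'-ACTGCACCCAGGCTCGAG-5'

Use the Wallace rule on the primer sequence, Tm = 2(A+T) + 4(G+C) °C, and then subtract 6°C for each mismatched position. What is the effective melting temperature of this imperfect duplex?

48°C

Primer base counts: A=2, T=4, G=7, C=5 → A+T=6, G+C=12
Perfect-match Tm = 2(6) + 4(12) = 12 + 48 = 60°C
Mismatches (positions where the bases are not complementary): 2 (at positions 15, 17)
Effective Tm = 60 − 2×6 = 60 − 12 = 48°C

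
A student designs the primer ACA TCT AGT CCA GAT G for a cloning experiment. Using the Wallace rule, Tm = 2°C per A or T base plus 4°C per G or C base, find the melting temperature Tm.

Scanning the sequence gives G=3, C=4, A=5, T=4.
AT pairs contribute 9, GC pairs contribute 7.
Tm = 2(9) + 4(7) = 18 + 28 = 46°C

46°C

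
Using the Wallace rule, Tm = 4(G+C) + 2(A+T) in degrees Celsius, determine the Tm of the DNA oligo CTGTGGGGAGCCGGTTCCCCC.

Scanning the sequence gives G=8, T=4, C=8, A=1.
So N_AT = 5 and N_GC = 16.
Tm = 2(5) + 4(16) = 10 + 64 = 74°C

74°C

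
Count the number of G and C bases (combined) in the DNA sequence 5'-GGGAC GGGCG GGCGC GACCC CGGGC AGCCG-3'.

27

Base counts: G=16, A=3, C=11, T=0
G+C = 16 + 11 = 27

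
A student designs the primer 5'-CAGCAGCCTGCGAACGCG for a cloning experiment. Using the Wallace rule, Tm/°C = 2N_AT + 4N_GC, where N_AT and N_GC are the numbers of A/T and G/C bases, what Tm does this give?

62°C

Counting bases: A=4, G=6, C=7, T=1
So N_AT = 5 and N_GC = 13.
Tm = 2×5 + 4×13 = 62°C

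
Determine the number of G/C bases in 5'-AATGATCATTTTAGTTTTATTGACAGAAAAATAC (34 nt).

7

Scanning the sequence gives C=3, A=14, T=13, G=4.
Total G or C: 4 + 3 = 7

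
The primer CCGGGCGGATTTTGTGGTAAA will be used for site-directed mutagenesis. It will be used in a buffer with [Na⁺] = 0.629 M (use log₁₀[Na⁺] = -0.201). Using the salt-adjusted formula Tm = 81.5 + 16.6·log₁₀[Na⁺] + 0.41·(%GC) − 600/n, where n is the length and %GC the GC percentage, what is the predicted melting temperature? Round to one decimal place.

71.1°C

Length n = 21. A=4, G=8, C=3, T=6
G+C = 11, so %GC = 11/21 × 100 = 52.381%
Salt term: 16.6 × (-0.201) = -3.337
GC term: 0.41 × 52.381 = 21.476; length term: −600/21 = −28.571
Tm = 81.5 + (-3.337) + 21.476 − 28.571 = 71.068 → 71.1°C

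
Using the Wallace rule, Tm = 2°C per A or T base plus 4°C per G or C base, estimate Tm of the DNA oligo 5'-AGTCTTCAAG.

28°C

A=3, T=3, C=2, G=2
AT pairs contribute 6, GC pairs contribute 4.
Tm = 2(6) + 4(4) = 12 + 16 = 28°C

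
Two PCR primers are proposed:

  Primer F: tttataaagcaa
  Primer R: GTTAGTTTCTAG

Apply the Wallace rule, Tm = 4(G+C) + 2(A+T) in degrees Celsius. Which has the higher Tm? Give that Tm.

Primer R, 32°C

Primer F: A+T=10, G+C=2 → Tm = 2(10)+4(2) = 28°C
Primer R: A+T=8, G+C=4 → Tm = 2(8)+4(4) = 32°C
28°C vs 32°C → primer R is higher.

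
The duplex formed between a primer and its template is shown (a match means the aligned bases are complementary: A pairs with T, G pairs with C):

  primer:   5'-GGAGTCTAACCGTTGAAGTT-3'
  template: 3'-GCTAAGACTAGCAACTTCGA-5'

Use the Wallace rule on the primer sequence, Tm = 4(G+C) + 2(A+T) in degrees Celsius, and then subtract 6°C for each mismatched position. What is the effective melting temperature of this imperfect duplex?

28°C

Primer base counts: A=5, T=6, G=6, C=3 → A+T=11, G+C=9
Perfect-match Tm = 2(11) + 4(9) = 22 + 36 = 58°C
Mismatches (positions where the bases are not complementary): 5 (at positions 1, 4, 8, 10, 19)
Effective Tm = 58 − 5×6 = 58 − 30 = 28°C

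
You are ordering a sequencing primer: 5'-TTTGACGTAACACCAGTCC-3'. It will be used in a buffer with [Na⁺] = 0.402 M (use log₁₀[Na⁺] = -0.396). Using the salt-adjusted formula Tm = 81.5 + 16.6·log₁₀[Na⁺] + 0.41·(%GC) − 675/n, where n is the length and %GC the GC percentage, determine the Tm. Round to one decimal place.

Length n = 19. Counting bases: C=6, T=5, A=5, G=3
G+C = 9, so %GC = 9/19 × 100 = 47.368%
Salt term: 16.6 × (-0.396) = -6.574
GC term: 0.41 × 47.368 = 19.421; length term: −675/19 = −35.526
Tm = 81.5 + (-6.574) + 19.421 − 35.526 = 58.821 → 58.8°C

58.8°C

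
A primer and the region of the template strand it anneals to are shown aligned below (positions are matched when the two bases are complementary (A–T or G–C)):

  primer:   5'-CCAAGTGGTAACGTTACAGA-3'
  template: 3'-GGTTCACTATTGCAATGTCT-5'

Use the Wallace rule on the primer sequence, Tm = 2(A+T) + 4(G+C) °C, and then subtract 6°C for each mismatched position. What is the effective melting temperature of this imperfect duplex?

52°C

Primer base counts: A=7, T=4, G=5, C=4 → A+T=11, G+C=9
Perfect-match Tm = 2(11) + 4(9) = 22 + 36 = 58°C
Mismatches (positions where the bases are not complementary): 1 (at position 8)
Effective Tm = 58 − 1×6 = 58 − 6 = 52°C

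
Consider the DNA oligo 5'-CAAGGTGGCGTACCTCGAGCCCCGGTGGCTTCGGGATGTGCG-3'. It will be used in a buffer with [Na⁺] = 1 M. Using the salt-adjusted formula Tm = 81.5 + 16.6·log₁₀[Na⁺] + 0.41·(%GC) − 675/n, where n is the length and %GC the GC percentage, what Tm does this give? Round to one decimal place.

Length n = 42. C=12, T=8, G=17, A=5
G+C = 29, so %GC = 29/42 × 100 = 69.048%
Salt term: 16.6 × (0) = 0
GC term: 0.41 × 69.048 = 28.31; length term: −675/42 = −16.071
Tm = 81.5 + (0) + 28.31 − 16.071 = 93.739 → 93.7°C

93.7°C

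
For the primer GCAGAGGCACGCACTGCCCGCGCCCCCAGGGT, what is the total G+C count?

Base counts: A=5, C=14, T=2, G=11
Total G or C: 11 + 14 = 25

25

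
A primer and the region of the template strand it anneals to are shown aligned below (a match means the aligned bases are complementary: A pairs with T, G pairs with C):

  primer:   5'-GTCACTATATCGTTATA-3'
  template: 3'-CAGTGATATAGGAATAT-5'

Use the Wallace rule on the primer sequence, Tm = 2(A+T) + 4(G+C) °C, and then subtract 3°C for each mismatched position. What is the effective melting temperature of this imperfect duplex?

41°C

Primer base counts: A=5, T=7, G=2, C=3 → A+T=12, G+C=5
Perfect-match Tm = 2(12) + 4(5) = 24 + 20 = 44°C
Mismatches (positions where the bases are not complementary): 1 (at position 12)
Effective Tm = 44 − 1×3 = 44 − 3 = 41°C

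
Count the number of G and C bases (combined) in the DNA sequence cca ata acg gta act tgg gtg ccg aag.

14

Counting bases: A=8, G=8, C=6, T=5
G+C = 8 + 6 = 14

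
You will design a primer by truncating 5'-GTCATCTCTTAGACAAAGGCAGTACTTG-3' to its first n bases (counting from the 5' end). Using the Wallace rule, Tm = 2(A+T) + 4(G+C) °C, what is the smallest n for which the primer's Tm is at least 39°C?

First 13 bases: GTCATCTCTTAGA → Tm = 36°C (< 39°C)
First 14 bases: GTCATCTCTTAGAC → Tm = 40°C (≥ 39°C)
Each additional base adds 2°C (A/T) or 4°C (G/C), so Tm is non-decreasing in n; n = 14 is the first length to reach 39°C.

n = 14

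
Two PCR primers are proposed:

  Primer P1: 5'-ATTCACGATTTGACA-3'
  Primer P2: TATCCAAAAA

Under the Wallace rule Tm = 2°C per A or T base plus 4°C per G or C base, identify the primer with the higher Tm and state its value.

Primer P1, 40°C

Primer P1: A+T=10, G+C=5 → Tm = 2(10)+4(5) = 40°C
Primer P2: A+T=8, G+C=2 → Tm = 2(8)+4(2) = 24°C
40°C vs 24°C → primer P1 is higher.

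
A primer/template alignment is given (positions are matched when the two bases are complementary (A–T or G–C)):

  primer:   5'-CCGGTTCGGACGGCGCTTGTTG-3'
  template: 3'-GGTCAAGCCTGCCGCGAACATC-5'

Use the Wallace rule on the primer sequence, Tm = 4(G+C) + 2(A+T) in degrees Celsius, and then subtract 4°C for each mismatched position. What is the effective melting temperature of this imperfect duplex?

Primer base counts: A=1, T=6, G=9, C=6 → A+T=7, G+C=15
Perfect-match Tm = 2(7) + 4(15) = 14 + 60 = 74°C
Mismatches (positions where the bases are not complementary): 2 (at positions 3, 21)
Effective Tm = 74 − 2×4 = 74 − 8 = 66°C

66°C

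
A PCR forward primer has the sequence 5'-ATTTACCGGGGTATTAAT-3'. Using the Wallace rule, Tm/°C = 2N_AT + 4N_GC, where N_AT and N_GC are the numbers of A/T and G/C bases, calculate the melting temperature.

Counting bases: A=5, T=7, G=4, C=2
AT pairs contribute 12, GC pairs contribute 6.
Tm = 2(12) + 4(6) = 24 + 24 = 48°C

48°C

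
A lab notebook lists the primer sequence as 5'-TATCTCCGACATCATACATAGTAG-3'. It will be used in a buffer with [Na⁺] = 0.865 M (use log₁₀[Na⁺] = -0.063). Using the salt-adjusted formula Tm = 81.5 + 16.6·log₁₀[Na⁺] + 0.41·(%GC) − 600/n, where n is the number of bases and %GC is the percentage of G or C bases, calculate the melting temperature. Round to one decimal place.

Length n = 24. Scanning the sequence gives C=6, A=8, G=3, T=7.
G+C = 9, so %GC = 9/24 × 100 = 37.5%
Salt term: 16.6 × (-0.063) = -1.046
GC term: 0.41 × 37.5 = 15.375; length term: −600/24 = −25
Tm = 81.5 + (-1.046) + 15.375 − 25 = 70.829 → 70.8°C

70.8°C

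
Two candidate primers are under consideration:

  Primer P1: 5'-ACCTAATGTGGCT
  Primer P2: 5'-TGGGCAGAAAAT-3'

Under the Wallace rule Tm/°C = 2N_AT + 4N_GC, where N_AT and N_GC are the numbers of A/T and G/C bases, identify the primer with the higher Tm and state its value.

Primer P1, 38°C

Primer P1: A+T=7, G+C=6 → Tm = 2(7)+4(6) = 38°C
Primer P2: A+T=7, G+C=5 → Tm = 2(7)+4(5) = 34°C
38°C vs 34°C → primer P1 is higher.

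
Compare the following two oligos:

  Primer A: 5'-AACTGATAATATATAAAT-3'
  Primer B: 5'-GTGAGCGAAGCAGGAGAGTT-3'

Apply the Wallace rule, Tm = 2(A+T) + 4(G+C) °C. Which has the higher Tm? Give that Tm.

Primer A: A+T=16, G+C=2 → Tm = 2(16)+4(2) = 40°C
Primer B: A+T=9, G+C=11 → Tm = 2(9)+4(11) = 62°C
40°C vs 62°C → primer B is higher.

Primer B, 62°C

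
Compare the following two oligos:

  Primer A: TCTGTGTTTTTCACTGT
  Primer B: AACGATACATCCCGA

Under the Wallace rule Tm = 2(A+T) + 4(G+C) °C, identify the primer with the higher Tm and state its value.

Primer A: A+T=11, G+C=6 → Tm = 2(11)+4(6) = 46°C
Primer B: A+T=8, G+C=7 → Tm = 2(8)+4(7) = 44°C
46°C vs 44°C → primer A is higher.

Primer A, 46°C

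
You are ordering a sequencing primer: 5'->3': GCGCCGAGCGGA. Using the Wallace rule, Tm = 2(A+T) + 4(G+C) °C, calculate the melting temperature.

44°C

A=2, T=0, G=6, C=4
AT pairs contribute 2, GC pairs contribute 10.
Tm = 4·10 + 2·2 = 40 + 4 = 44°C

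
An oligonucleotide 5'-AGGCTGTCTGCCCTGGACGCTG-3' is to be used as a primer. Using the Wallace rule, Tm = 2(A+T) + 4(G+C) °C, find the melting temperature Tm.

74°C

Counting bases: C=7, T=5, G=8, A=2
A+T = 7, G+C = 15
Tm = 2(7) + 4(15) = 14 + 60 = 74°C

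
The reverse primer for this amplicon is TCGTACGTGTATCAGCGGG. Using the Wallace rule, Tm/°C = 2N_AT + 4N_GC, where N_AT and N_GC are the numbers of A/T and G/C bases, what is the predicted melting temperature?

T=5, C=4, G=7, A=3
So N_AT = 8 and N_GC = 11.
Tm = 2×8 + 4×11 = 60°C

60°C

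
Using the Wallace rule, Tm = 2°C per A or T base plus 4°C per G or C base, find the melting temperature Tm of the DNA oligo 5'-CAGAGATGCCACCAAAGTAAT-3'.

60°C

Counting bases: A=9, T=3, C=5, G=4
AT pairs contribute 12, GC pairs contribute 9.
Tm = 2(12) + 4(9) = 24 + 36 = 60°C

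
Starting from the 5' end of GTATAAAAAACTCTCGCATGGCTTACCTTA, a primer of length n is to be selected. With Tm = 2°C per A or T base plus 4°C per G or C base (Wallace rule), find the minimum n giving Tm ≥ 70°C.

n = 26

First 25 bases: GTATAAAAAACTCTCGCATGGCTTA → Tm = 68°C (< 70°C)
First 26 bases: GTATAAAAAACTCTCGCATGGCTTAC → Tm = 72°C (≥ 70°C)
Since every base adds ≥2°C, Tm only increases with n, so the threshold is first crossed at n = 26.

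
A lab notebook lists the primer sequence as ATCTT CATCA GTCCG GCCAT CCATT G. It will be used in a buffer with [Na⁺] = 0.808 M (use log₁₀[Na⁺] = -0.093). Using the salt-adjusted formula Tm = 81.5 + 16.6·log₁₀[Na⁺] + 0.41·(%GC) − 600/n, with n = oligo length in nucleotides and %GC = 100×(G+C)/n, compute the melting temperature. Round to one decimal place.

77.4°C

Length n = 26. G=4, A=5, T=8, C=9
G+C = 13, so %GC = 13/26 × 100 = 50%
Salt term: 16.6 × (-0.093) = -1.544
GC term: 0.41 × 50 = 20.5; length term: −600/26 = −23.077
Tm = 81.5 + (-1.544) + 20.5 − 23.077 = 77.379 → 77.4°C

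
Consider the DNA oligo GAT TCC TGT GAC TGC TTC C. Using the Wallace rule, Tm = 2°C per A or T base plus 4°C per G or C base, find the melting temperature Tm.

Counting bases: A=2, G=4, T=7, C=6
AT pairs contribute 9, GC pairs contribute 10.
Tm = 4·10 + 2·9 = 40 + 18 = 58°C

58°C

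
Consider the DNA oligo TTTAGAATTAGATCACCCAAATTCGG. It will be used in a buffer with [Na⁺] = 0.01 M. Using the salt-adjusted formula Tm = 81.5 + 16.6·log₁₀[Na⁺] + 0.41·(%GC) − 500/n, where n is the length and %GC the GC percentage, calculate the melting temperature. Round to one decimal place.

Length n = 26. Counting bases: G=4, A=9, C=5, T=8
G+C = 9, so %GC = 9/26 × 100 = 34.615%
Salt term: 16.6 × (-2) = -33.2
GC term: 0.41 × 34.615 = 14.192; length term: −500/26 = −19.231
Tm = 81.5 + (-33.2) + 14.192 − 19.231 = 43.261 → 43.3°C

43.3°C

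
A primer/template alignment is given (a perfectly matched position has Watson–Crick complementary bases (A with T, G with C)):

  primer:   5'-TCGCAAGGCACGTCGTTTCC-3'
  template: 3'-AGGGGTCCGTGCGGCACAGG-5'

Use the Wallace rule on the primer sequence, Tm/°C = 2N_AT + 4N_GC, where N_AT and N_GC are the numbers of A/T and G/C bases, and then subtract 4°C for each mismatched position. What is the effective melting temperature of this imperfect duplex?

Primer base counts: A=3, T=5, G=5, C=7 → A+T=8, G+C=12
Perfect-match Tm = 2(8) + 4(12) = 16 + 48 = 64°C
Mismatches (positions where the bases are not complementary): 4 (at positions 3, 5, 13, 17)
Effective Tm = 64 − 4×4 = 64 − 16 = 48°C

48°C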